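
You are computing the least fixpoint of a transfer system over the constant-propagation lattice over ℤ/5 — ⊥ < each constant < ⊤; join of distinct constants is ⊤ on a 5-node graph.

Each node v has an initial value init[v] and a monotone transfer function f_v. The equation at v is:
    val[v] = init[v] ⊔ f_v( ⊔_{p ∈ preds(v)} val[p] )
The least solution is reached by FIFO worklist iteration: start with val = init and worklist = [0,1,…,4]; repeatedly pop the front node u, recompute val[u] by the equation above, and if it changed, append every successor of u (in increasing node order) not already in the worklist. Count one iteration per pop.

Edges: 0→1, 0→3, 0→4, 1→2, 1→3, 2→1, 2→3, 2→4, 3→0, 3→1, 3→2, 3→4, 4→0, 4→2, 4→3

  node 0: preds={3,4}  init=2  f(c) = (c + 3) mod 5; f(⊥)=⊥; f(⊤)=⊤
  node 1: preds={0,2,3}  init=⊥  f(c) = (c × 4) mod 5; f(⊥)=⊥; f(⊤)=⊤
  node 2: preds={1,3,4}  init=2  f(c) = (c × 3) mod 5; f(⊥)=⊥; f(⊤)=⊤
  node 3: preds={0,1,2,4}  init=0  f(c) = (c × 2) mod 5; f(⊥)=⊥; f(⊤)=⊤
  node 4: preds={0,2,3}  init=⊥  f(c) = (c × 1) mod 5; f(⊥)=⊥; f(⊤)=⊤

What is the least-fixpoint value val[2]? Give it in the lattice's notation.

⊤

Iteration log — 9 steps:
  step 1. node 0  ⊔preds=0  new=⊤  old=2  +wl: 
  step 2. node 1  ⊔preds=⊤  new=⊤  old=⊥  +wl: 
  step 3. node 2  ⊔preds=⊤  new=⊤  old=2  +wl: 1
  step 4. node 3  ⊔preds=⊤  new=⊤  old=0  +wl: 0,2
  step 5. node 4  ⊔preds=⊤  new=⊤  old=⊥  +wl: 3
  step 6. node 1  ⊔preds=⊤  new=⊤  stable
  step 7. node 0  ⊔preds=⊤  new=⊤  stable
  step 8. node 2  ⊔preds=⊤  new=⊤  stable
  step 9. node 3  ⊔preds=⊤  new=⊤  stable

Least fixpoint reached:
  node 0: ⊤
  node 1: ⊤
  node 2: ⊤
  node 3: ⊤
  node 4: ⊤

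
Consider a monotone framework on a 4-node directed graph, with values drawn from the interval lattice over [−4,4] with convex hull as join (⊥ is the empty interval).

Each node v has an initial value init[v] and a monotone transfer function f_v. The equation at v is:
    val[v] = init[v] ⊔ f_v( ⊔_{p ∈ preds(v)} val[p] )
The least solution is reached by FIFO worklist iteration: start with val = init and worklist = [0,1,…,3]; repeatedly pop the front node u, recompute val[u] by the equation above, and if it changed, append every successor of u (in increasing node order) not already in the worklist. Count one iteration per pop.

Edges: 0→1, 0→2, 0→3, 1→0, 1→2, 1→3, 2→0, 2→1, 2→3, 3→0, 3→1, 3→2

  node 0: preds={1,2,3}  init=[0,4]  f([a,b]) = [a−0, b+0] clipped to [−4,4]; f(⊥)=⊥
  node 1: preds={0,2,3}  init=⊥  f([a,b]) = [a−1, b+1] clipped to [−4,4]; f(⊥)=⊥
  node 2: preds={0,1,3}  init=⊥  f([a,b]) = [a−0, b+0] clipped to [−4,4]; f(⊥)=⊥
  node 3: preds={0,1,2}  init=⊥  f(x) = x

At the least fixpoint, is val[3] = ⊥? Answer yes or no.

no

Iteration log — 20 steps:
  step 1. node 0  ⊔preds=⊥  new=[0,4]  stable
  step 2. node 1  ⊔preds=[0,4]  new=[-1,4]  old=⊥  +wl: 0
  step 3. node 2  ⊔preds=[-1,4]  new=[-1,4]  old=⊥  +wl: 1
  step 4. node 3  ⊔preds=[-1,4]  new=[-1,4]  old=⊥  +wl: 2
  step 5. node 0  ⊔preds=[-1,4]  new=[-1,4]  old=[0,4]  +wl: 3
  step 6. node 1  ⊔preds=[-1,4]  new=[-2,4]  old=[-1,4]  +wl: 0
  step 7. node 2  ⊔preds=[-2,4]  new=[-2,4]  old=[-1,4]  +wl: 1
  step 8. node 3  ⊔preds=[-2,4]  new=[-2,4]  old=[-1,4]  +wl: 2
  step 9. node 0  ⊔preds=[-2,4]  new=[-2,4]  old=[-1,4]  +wl: 3
  step 10. node 1  ⊔preds=[-2,4]  new=[-3,4]  old=[-2,4]  +wl: 0
  step 11. node 2  ⊔preds=[-3,4]  new=[-3,4]  old=[-2,4]  +wl: 1
  step 12. node 3  ⊔preds=[-3,4]  new=[-3,4]  old=[-2,4]  +wl: 2
  step 13. node 0  ⊔preds=[-3,4]  new=[-3,4]  old=[-2,4]  +wl: 3
  step 14. node 1  ⊔preds=[-3,4]  new=[-4,4]  old=[-3,4]  +wl: 0
  step 15. node 2  ⊔preds=[-4,4]  new=[-4,4]  old=[-3,4]  +wl: 1
  step 16. node 3  ⊔preds=[-4,4]  new=[-4,4]  old=[-3,4]  +wl: 2
  step 17. node 0  ⊔preds=[-4,4]  new=[-4,4]  old=[-3,4]  +wl: 3
  step 18. node 1  ⊔preds=[-4,4]  new=[-4,4]  stable
  step 19. node 2  ⊔preds=[-4,4]  new=[-4,4]  stable
  step 20. node 3  ⊔preds=[-4,4]  new=[-4,4]  stable

Least fixpoint reached:
  node 0: [-4,4]
  node 1: [-4,4]
  node 2: [-4,4]
  node 3: [-4,4]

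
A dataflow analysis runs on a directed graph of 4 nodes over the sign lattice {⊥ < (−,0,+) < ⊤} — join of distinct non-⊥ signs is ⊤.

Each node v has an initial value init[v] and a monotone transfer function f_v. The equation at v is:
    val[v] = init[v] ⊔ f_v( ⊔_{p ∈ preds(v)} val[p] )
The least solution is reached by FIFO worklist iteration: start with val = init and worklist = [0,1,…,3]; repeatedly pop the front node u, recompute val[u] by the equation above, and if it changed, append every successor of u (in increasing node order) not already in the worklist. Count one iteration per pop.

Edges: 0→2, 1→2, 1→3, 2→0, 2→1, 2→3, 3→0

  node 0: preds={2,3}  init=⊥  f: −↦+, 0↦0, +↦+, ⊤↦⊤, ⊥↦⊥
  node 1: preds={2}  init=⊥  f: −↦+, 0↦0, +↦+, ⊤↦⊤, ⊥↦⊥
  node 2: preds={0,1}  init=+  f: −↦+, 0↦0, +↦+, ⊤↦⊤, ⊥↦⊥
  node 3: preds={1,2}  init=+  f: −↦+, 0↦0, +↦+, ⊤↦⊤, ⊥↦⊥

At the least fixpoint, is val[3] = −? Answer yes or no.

no

Trace (4 dequeues):
  [1] u=0 | in + | out + | prev ⊥ | push {}
  [2] u=1 | in + | out + | prev ⊥ | push {}
  [3] u=2 | in + | out + | ==
  [4] u=3 | in + | out + | ==

Converged values:
  [0] +
  [1] +
  [2] +
  [3] +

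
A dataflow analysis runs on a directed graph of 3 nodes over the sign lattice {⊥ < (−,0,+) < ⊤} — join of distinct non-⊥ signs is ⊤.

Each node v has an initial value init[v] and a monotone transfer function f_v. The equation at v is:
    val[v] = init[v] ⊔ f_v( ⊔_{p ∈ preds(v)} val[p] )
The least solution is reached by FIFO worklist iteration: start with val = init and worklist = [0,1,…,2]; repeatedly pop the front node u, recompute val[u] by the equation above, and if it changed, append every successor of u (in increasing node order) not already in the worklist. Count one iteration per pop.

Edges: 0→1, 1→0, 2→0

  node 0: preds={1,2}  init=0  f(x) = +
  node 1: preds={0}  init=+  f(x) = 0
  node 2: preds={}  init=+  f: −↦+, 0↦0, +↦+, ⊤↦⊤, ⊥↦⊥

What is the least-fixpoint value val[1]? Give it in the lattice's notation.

⊤

Trace (4 dequeues):
  [1] u=0 | in + | out ⊤ | prev 0 | push {}
  [2] u=1 | in ⊤ | out ⊤ | prev + | push {0}
  [3] u=2 | in ⊥ | out + | ==
  [4] u=0 | in ⊤ | out ⊤ | ==

Converged values:
  [0] ⊤
  [1] ⊤
  [2] +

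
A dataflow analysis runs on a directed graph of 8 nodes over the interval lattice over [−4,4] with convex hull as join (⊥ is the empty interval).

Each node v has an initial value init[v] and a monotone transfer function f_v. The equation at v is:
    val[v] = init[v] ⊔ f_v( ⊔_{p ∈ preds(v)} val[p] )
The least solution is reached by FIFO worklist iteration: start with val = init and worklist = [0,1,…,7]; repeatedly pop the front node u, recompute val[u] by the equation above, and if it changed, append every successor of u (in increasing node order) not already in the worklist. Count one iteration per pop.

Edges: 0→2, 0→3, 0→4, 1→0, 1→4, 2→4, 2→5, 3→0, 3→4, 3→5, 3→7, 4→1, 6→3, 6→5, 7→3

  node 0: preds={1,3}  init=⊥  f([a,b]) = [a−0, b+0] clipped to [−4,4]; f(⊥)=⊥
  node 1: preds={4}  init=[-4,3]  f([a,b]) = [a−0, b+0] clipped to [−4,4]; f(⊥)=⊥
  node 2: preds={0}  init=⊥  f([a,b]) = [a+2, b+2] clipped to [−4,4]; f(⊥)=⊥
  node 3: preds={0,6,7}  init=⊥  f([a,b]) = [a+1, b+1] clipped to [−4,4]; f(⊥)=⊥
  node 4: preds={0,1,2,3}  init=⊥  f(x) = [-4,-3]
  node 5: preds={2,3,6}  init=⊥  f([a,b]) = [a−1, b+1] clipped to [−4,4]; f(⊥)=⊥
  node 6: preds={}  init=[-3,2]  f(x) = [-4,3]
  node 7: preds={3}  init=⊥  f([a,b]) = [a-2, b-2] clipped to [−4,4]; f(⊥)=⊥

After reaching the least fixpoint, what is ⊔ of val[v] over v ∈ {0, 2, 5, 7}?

Iteration log — 14 steps:
  step 1. node 0  ⊔preds=[-4,3]  new=[-4,3]  old=⊥  +wl: 
  step 2. node 1  ⊔preds=⊥  new=[-4,3]  stable
  step 3. node 2  ⊔preds=[-4,3]  new=[-2,4]  old=⊥  +wl: 
  step 4. node 3  ⊔preds=[-4,3]  new=[-3,4]  old=⊥  +wl: 0
  step 5. node 4  ⊔preds=[-4,4]  new=[-4,-3]  old=⊥  +wl: 1
  step 6. node 5  ⊔preds=[-3,4]  new=[-4,4]  old=⊥  +wl: 
  step 7. node 6  ⊔preds=⊥  new=[-4,3]  old=[-3,2]  +wl: 3,5
  step 8. node 7  ⊔preds=[-3,4]  new=[-4,2]  old=⊥  +wl: 
  step 9. node 0  ⊔preds=[-4,4]  new=[-4,4]  old=[-4,3]  +wl: 2,4
  step 10. node 1  ⊔preds=[-4,-3]  new=[-4,3]  stable
  step 11. node 3  ⊔preds=[-4,4]  new=[-3,4]  stable
  step 12. node 5  ⊔preds=[-4,4]  new=[-4,4]  stable
  step 13. node 2  ⊔preds=[-4,4]  new=[-2,4]  stable
  step 14. node 4  ⊔preds=[-4,4]  new=[-4,-3]  stable

Least fixpoint reached:
  node 0: [-4,4]
  node 1: [-4,3]
  node 2: [-2,4]
  node 3: [-3,4]
  node 4: [-4,-3]
  node 5: [-4,4]
  node 6: [-4,3]
  node 7: [-4,2]

[-4,4]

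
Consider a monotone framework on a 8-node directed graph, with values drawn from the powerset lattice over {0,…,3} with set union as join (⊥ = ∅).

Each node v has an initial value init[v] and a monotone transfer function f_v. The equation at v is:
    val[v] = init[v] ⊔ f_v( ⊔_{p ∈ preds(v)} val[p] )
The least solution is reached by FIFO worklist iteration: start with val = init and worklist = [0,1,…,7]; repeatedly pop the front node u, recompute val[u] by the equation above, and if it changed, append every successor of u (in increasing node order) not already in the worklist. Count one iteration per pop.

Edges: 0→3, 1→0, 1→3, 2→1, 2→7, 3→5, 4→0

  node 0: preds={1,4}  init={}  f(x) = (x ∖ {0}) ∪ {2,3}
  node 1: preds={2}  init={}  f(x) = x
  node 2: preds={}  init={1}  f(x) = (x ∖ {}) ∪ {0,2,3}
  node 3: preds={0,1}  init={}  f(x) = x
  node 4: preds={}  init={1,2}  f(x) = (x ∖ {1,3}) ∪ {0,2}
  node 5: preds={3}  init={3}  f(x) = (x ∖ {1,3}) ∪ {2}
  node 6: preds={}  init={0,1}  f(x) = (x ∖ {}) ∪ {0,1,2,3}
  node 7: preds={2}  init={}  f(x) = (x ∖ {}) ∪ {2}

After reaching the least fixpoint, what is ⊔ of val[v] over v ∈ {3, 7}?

Iteration log — 13 steps:
  step 1. node 0  ⊔preds={1,2}  new={1,2,3}  old={}  +wl: 
  step 2. node 1  ⊔preds={1}  new={1}  old={}  +wl: 0
  step 3. node 2  ⊔preds={}  new={0,1,2,3}  old={1}  +wl: 1
  step 4. node 3  ⊔preds={1,2,3}  new={1,2,3}  old={}  +wl: 
  step 5. node 4  ⊔preds={}  new={0,1,2}  old={1,2}  +wl: 
  step 6. node 5  ⊔preds={1,2,3}  new={2,3}  old={3}  +wl: 
  step 7. node 6  ⊔preds={}  new={0,1,2,3}  old={0,1}  +wl: 
  step 8. node 7  ⊔preds={0,1,2,3}  new={0,1,2,3}  old={}  +wl: 
  step 9. node 0  ⊔preds={0,1,2}  new={1,2,3}  stable
  step 10. node 1  ⊔preds={0,1,2,3}  new={0,1,2,3}  old={1}  +wl: 0,3
  step 11. node 0  ⊔preds={0,1,2,3}  new={1,2,3}  stable
  step 12. node 3  ⊔preds={0,1,2,3}  new={0,1,2,3}  old={1,2,3}  +wl: 5
  step 13. node 5  ⊔preds={0,1,2,3}  new={0,2,3}  old={2,3}  +wl: 

Least fixpoint reached:
  node 0: {1,2,3}
  node 1: {0,1,2,3}
  node 2: {0,1,2,3}
  node 3: {0,1,2,3}
  node 4: {0,1,2}
  node 5: {0,2,3}
  node 6: {0,1,2,3}
  node 7: {0,1,2,3}

{0,1,2,3}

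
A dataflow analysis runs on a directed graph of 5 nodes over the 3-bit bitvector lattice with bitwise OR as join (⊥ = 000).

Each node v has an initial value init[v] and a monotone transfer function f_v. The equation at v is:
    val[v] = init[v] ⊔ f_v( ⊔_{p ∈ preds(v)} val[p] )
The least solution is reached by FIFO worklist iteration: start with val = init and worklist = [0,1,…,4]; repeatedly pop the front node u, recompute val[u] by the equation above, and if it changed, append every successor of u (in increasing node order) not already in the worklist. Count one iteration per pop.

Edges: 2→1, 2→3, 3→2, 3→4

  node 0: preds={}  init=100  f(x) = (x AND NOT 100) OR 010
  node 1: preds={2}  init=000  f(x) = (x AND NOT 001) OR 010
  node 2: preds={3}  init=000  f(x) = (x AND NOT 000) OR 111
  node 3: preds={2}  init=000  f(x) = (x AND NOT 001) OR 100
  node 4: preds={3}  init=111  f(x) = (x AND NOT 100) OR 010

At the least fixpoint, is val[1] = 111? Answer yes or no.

Trace (7 dequeues):
  [1] u=0 | in 000 | out 110 | prev 100 | push {}
  [2] u=1 | in 000 | out 010 | prev 000 | push {}
  [3] u=2 | in 000 | out 111 | prev 000 | push {1}
  [4] u=3 | in 111 | out 110 | prev 000 | push {2}
  [5] u=4 | in 110 | out 111 | ==
  [6] u=1 | in 111 | out 110 | prev 010 | push {}
  [7] u=2 | in 110 | out 111 | ==

Converged values:
  [0] 110
  [1] 110
  [2] 111
  [3] 110
  [4] 111

no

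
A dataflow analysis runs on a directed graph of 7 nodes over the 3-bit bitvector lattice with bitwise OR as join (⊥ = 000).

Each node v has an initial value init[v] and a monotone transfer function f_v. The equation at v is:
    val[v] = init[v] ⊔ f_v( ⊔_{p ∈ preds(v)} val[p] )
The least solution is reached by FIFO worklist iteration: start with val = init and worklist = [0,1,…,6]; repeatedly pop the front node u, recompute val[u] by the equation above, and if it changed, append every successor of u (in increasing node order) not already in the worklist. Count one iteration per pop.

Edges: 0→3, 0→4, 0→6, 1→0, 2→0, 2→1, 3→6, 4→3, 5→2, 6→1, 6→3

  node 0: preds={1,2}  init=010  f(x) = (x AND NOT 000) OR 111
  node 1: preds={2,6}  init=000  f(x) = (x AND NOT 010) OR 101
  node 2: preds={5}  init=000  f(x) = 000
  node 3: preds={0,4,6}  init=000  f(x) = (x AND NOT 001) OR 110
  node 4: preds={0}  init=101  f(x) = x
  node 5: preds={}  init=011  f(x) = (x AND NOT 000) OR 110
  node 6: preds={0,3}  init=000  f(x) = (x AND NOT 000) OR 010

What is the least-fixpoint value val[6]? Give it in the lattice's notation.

Iteration log — 11 steps:
  step 1. node 0  ⊔preds=000  new=111  old=010  +wl: 
  step 2. node 1  ⊔preds=000  new=101  old=000  +wl: 0
  step 3. node 2  ⊔preds=011  new=000  stable
  step 4. node 3  ⊔preds=111  new=110  old=000  +wl: 
  step 5. node 4  ⊔preds=111  new=111  old=101  +wl: 3
  step 6. node 5  ⊔preds=000  new=111  old=011  +wl: 2
  step 7. node 6  ⊔preds=111  new=111  old=000  +wl: 1
  step 8. node 0  ⊔preds=101  new=111  stable
  step 9. node 3  ⊔preds=111  new=110  stable
  step 10. node 2  ⊔preds=111  new=000  stable
  step 11. node 1  ⊔preds=111  new=101  stable

Least fixpoint reached:
  node 0: 111
  node 1: 101
  node 2: 000
  node 3: 110
  node 4: 111
  node 5: 111
  node 6: 111

111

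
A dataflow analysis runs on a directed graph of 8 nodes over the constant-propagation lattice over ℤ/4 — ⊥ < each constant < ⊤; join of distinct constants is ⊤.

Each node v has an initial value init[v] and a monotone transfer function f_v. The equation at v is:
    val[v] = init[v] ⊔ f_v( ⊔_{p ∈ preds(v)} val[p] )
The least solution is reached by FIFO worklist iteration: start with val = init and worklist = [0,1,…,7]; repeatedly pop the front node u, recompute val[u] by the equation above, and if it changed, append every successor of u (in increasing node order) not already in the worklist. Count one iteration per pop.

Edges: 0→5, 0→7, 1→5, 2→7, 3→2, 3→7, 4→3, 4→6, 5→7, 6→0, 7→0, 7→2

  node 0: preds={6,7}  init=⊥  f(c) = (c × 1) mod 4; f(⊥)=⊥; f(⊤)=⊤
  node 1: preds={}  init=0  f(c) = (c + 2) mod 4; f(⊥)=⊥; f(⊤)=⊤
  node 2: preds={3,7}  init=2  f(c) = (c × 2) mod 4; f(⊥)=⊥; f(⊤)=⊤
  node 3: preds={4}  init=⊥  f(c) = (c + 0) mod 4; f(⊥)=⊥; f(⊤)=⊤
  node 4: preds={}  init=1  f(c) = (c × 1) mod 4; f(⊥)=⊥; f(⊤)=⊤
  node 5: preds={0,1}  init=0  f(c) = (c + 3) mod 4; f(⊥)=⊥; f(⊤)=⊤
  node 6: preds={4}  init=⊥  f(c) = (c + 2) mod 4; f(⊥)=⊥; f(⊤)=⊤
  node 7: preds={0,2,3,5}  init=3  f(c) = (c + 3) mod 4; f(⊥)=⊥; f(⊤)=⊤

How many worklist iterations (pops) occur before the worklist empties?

12

Trace (12 dequeues):
  [1] u=0 | in 3 | out 3 | prev ⊥ | push {}
  [2] u=1 | in ⊥ | out 0 | ==
  [3] u=2 | in 3 | out 2 | ==
  [4] u=3 | in 1 | out 1 | prev ⊥ | push {2}
  [5] u=4 | in ⊥ | out 1 | ==
  [6] u=5 | in ⊤ | out ⊤ | prev 0 | push {}
  [7] u=6 | in 1 | out 3 | prev ⊥ | push {0}
  [8] u=7 | in ⊤ | out ⊤ | prev 3 | push {}
  [9] u=2 | in ⊤ | out ⊤ | prev 2 | push {7}
  [10] u=0 | in ⊤ | out ⊤ | prev 3 | push {5}
  [11] u=7 | in ⊤ | out ⊤ | ==
  [12] u=5 | in ⊤ | out ⊤ | ==

Converged values:
  [0] ⊤
  [1] 0
  [2] ⊤
  [3] 1
  [4] 1
  [5] ⊤
  [6] 3
  [7] ⊤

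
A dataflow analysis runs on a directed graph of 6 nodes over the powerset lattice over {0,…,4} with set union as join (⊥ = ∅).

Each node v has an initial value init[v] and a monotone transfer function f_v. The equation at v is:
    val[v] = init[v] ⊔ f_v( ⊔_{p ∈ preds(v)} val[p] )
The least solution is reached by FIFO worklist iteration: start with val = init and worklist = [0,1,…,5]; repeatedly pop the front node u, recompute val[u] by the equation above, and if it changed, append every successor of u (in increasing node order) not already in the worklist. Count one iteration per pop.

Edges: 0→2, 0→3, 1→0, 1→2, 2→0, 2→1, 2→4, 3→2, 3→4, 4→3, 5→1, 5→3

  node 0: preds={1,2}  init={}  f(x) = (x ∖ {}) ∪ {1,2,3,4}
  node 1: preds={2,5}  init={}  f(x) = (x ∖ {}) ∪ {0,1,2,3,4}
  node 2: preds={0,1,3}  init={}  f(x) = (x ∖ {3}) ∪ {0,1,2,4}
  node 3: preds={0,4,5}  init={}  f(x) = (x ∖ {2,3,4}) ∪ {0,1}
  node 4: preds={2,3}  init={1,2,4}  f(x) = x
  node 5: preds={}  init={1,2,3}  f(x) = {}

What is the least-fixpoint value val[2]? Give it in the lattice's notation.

{0,1,2,4}

Trace (10 dequeues):
  [1] u=0 | in {} | out {1,2,3,4} | prev {} | push {}
  [2] u=1 | in {1,2,3} | out {0,1,2,3,4} | prev {} | push {0}
  [3] u=2 | in {0,1,2,3,4} | out {0,1,2,4} | prev {} | push {1}
  [4] u=3 | in {1,2,3,4} | out {0,1} | prev {} | push {2}
  [5] u=4 | in {0,1,2,4} | out {0,1,2,4} | prev {1,2,4} | push {3}
  [6] u=5 | in {} | out {1,2,3} | ==
  [7] u=0 | in {0,1,2,3,4} | out {0,1,2,3,4} | prev {1,2,3,4} | push {}
  [8] u=1 | in {0,1,2,3,4} | out {0,1,2,3,4} | ==
  [9] u=2 | in {0,1,2,3,4} | out {0,1,2,4} | ==
  [10] u=3 | in {0,1,2,3,4} | out {0,1} | ==

Converged values:
  [0] {0,1,2,3,4}
  [1] {0,1,2,3,4}
  [2] {0,1,2,4}
  [3] {0,1}
  [4] {0,1,2,4}
  [5] {1,2,3}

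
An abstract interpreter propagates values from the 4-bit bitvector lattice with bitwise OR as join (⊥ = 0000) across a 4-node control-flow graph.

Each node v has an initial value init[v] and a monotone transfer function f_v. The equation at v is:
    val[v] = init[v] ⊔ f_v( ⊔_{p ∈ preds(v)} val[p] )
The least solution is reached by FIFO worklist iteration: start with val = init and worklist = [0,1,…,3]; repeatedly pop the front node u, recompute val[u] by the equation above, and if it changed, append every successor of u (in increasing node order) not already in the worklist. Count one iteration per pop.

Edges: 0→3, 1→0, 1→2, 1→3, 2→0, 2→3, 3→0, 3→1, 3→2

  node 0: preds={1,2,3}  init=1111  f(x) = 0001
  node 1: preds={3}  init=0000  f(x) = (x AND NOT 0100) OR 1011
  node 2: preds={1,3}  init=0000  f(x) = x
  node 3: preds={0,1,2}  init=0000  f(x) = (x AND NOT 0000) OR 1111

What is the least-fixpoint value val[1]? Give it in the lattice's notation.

Worklist (9 pops):
  #1 pop 0: in=0000 → 1111 (no change)
  #2 pop 1: in=0000 → 1011 (was 0000); enqueue [0]
  #3 pop 2: in=1011 → 1011 (was 0000); enqueue []
  #4 pop 3: in=1111 → 1111 (was 0000); enqueue [1,2]
  #5 pop 0: in=1111 → 1111 (no change)
  #6 pop 1: in=1111 → 1011 (no change)
  #7 pop 2: in=1111 → 1111 (was 1011); enqueue [0,3]
  #8 pop 0: in=1111 → 1111 (no change)
  #9 pop 3: in=1111 → 1111 (no change)

Fixpoint:
  val[0] = 1111
  val[1] = 1011
  val[2] = 1111
  val[3] = 1111

1011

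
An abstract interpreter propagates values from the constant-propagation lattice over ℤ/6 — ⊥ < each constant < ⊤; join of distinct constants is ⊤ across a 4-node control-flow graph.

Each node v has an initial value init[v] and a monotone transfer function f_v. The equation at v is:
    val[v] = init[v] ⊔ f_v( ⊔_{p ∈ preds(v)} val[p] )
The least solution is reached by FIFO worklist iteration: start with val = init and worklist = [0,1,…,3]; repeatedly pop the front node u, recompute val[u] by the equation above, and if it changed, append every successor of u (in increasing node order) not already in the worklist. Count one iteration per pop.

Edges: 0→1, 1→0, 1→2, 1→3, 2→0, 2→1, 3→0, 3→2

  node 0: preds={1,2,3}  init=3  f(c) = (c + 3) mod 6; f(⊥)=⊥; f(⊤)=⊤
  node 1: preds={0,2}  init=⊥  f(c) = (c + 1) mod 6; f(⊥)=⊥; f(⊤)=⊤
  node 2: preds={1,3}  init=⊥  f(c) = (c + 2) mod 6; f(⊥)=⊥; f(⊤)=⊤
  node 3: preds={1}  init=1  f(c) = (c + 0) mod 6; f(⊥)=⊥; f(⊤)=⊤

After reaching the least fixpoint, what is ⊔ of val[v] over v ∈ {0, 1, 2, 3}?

⊤

Trace (7 dequeues):
  [1] u=0 | in 1 | out ⊤ | prev 3 | push {}
  [2] u=1 | in ⊤ | out ⊤ | prev ⊥ | push {0}
  [3] u=2 | in ⊤ | out ⊤ | prev ⊥ | push {1}
  [4] u=3 | in ⊤ | out ⊤ | prev 1 | push {2}
  [5] u=0 | in ⊤ | out ⊤ | ==
  [6] u=1 | in ⊤ | out ⊤ | ==
  [7] u=2 | in ⊤ | out ⊤ | ==

Converged values:
  [0] ⊤
  [1] ⊤
  [2] ⊤
  [3] ⊤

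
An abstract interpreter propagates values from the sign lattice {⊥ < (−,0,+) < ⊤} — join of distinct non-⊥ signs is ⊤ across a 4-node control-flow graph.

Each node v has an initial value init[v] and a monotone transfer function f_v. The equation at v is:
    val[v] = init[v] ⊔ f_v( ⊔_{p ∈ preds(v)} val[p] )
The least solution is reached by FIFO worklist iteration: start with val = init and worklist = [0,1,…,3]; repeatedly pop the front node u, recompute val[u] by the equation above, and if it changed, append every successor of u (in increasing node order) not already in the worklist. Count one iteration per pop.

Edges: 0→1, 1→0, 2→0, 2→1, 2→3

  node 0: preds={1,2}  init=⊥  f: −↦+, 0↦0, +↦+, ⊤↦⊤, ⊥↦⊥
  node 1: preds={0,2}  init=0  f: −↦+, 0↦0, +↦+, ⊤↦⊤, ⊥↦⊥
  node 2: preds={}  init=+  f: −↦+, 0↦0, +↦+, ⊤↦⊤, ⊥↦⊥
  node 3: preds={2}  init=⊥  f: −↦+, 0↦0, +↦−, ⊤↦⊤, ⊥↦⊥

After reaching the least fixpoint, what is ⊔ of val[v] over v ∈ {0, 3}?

Worklist (5 pops):
  #1 pop 0: in=⊤ → ⊤ (was ⊥); enqueue []
  #2 pop 1: in=⊤ → ⊤ (was 0); enqueue [0]
  #3 pop 2: in=⊥ → + (no change)
  #4 pop 3: in=+ → − (was ⊥); enqueue []
  #5 pop 0: in=⊤ → ⊤ (no change)

Fixpoint:
  val[0] = ⊤
  val[1] = ⊤
  val[2] = +
  val[3] = −

⊤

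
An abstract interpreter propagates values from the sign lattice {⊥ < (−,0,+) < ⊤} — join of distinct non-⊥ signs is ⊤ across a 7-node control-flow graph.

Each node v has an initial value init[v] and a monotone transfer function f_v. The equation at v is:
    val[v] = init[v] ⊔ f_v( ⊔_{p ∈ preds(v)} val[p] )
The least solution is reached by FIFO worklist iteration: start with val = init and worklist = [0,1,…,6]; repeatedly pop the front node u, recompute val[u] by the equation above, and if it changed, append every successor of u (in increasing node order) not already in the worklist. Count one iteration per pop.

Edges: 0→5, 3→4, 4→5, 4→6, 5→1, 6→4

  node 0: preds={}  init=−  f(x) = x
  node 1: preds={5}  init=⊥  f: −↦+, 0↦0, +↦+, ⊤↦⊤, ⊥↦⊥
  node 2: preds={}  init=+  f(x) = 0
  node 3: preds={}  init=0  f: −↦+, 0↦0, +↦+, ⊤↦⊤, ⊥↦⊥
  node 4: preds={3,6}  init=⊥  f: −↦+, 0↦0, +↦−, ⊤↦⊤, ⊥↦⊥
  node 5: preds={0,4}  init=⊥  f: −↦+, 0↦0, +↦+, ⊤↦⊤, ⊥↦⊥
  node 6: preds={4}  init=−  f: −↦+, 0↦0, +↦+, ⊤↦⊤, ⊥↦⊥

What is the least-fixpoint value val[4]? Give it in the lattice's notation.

⊤

Trace (9 dequeues):
  [1] u=0 | in ⊥ | out − | ==
  [2] u=1 | in ⊥ | out ⊥ | ==
  [3] u=2 | in ⊥ | out ⊤ | prev + | push {}
  [4] u=3 | in ⊥ | out 0 | ==
  [5] u=4 | in ⊤ | out ⊤ | prev ⊥ | push {}
  [6] u=5 | in ⊤ | out ⊤ | prev ⊥ | push {1}
  [7] u=6 | in ⊤ | out ⊤ | prev − | push {4}
  [8] u=1 | in ⊤ | out ⊤ | prev ⊥ | push {}
  [9] u=4 | in ⊤ | out ⊤ | ==

Converged values:
  [0] −
  [1] ⊤
  [2] ⊤
  [3] 0
  [4] ⊤
  [5] ⊤
  [6] ⊤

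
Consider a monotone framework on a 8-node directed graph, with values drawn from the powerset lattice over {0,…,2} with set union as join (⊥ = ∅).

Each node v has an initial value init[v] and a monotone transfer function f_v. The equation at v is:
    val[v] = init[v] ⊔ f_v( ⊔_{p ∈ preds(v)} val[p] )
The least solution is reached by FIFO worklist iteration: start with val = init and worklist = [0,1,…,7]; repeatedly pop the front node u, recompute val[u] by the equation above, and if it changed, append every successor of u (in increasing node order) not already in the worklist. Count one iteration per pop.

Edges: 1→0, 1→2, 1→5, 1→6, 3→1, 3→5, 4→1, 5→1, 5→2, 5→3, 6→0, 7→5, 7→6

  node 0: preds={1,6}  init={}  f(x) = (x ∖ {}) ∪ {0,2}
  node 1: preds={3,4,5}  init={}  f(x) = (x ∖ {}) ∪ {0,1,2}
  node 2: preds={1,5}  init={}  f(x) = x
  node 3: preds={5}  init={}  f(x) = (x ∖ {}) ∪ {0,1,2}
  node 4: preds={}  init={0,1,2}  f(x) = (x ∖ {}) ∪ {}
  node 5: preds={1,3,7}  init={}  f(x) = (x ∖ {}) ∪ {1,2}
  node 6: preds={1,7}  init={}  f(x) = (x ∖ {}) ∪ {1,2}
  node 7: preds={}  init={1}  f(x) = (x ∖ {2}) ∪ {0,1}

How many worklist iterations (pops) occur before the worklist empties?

14

Iteration log — 14 steps:
  step 1. node 0  ⊔preds={}  new={0,2}  old={}  +wl: 
  step 2. node 1  ⊔preds={0,1,2}  new={0,1,2}  old={}  +wl: 0
  step 3. node 2  ⊔preds={0,1,2}  new={0,1,2}  old={}  +wl: 
  step 4. node 3  ⊔preds={}  new={0,1,2}  old={}  +wl: 1
  step 5. node 4  ⊔preds={}  new={0,1,2}  stable
  step 6. node 5  ⊔preds={0,1,2}  new={0,1,2}  old={}  +wl: 2,3
  step 7. node 6  ⊔preds={0,1,2}  new={0,1,2}  old={}  +wl: 
  step 8. node 7  ⊔preds={}  new={0,1}  old={1}  +wl: 5,6
  step 9. node 0  ⊔preds={0,1,2}  new={0,1,2}  old={0,2}  +wl: 
  step 10. node 1  ⊔preds={0,1,2}  new={0,1,2}  stable
  step 11. node 2  ⊔preds={0,1,2}  new={0,1,2}  stable
  step 12. node 3  ⊔preds={0,1,2}  new={0,1,2}  stable
  step 13. node 5  ⊔preds={0,1,2}  new={0,1,2}  stable
  step 14. node 6  ⊔preds={0,1,2}  new={0,1,2}  stable

Least fixpoint reached:
  node 0: {0,1,2}
  node 1: {0,1,2}
  node 2: {0,1,2}
  node 3: {0,1,2}
  node 4: {0,1,2}
  node 5: {0,1,2}
  node 6: {0,1,2}
  node 7: {0,1}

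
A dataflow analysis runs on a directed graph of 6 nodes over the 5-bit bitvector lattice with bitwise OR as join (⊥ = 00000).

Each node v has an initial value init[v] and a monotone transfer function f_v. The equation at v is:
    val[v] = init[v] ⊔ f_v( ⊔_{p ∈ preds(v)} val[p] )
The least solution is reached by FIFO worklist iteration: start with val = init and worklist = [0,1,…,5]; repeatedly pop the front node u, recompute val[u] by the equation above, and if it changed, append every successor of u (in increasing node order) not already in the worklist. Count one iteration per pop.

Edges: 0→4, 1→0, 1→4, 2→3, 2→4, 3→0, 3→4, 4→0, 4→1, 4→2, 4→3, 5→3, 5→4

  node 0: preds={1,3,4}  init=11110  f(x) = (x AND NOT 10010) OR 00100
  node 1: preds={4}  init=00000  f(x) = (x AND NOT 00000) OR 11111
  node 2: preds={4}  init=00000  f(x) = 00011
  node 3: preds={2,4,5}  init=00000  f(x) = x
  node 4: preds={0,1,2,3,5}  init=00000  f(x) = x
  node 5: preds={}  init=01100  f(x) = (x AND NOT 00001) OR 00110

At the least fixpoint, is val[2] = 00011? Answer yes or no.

yes

Trace (12 dequeues):
  [1] u=0 | in 00000 | out 11110 | ==
  [2] u=1 | in 00000 | out 11111 | prev 00000 | push {0}
  [3] u=2 | in 00000 | out 00011 | prev 00000 | push {}
  [4] u=3 | in 01111 | out 01111 | prev 00000 | push {}
  [5] u=4 | in 11111 | out 11111 | prev 00000 | push {1,2,3}
  [6] u=5 | in 00000 | out 01110 | prev 01100 | push {4}
  [7] u=0 | in 11111 | out 11111 | prev 11110 | push {}
  [8] u=1 | in 11111 | out 11111 | ==
  [9] u=2 | in 11111 | out 00011 | ==
  [10] u=3 | in 11111 | out 11111 | prev 01111 | push {0}
  [11] u=4 | in 11111 | out 11111 | ==
  [12] u=0 | in 11111 | out 11111 | ==

Converged values:
  [0] 11111
  [1] 11111
  [2] 00011
  [3] 11111
  [4] 11111
  [5] 01110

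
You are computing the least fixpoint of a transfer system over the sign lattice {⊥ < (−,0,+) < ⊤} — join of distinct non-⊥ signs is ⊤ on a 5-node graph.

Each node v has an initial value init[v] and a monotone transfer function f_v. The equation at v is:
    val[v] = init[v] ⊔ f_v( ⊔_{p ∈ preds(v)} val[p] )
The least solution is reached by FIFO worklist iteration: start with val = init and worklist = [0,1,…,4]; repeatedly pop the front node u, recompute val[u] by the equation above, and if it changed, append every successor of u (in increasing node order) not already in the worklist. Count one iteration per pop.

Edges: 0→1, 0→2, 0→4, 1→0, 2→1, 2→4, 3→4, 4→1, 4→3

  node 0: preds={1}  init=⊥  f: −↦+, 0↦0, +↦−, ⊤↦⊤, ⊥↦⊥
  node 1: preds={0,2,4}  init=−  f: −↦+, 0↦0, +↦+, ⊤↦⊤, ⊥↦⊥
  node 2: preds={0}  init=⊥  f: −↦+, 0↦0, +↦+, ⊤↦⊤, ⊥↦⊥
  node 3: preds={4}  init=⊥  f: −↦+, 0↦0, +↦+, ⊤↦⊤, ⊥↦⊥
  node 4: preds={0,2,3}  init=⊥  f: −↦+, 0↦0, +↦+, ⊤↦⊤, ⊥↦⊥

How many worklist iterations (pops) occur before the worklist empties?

Worklist (13 pops):
  #1 pop 0: in=− → + (was ⊥); enqueue []
  #2 pop 1: in=+ → ⊤ (was −); enqueue [0]
  #3 pop 2: in=+ → + (was ⊥); enqueue [1]
  #4 pop 3: in=⊥ → ⊥ (no change)
  #5 pop 4: in=+ → + (was ⊥); enqueue [3]
  #6 pop 0: in=⊤ → ⊤ (was +); enqueue [2,4]
  #7 pop 1: in=⊤ → ⊤ (no change)
  #8 pop 3: in=+ → + (was ⊥); enqueue []
  #9 pop 2: in=⊤ → ⊤ (was +); enqueue [1]
  #10 pop 4: in=⊤ → ⊤ (was +); enqueue [3]
  #11 pop 1: in=⊤ → ⊤ (no change)
  #12 pop 3: in=⊤ → ⊤ (was +); enqueue [4]
  #13 pop 4: in=⊤ → ⊤ (no change)

Fixpoint:
  val[0] = ⊤
  val[1] = ⊤
  val[2] = ⊤
  val[3] = ⊤
  val[4] = ⊤

13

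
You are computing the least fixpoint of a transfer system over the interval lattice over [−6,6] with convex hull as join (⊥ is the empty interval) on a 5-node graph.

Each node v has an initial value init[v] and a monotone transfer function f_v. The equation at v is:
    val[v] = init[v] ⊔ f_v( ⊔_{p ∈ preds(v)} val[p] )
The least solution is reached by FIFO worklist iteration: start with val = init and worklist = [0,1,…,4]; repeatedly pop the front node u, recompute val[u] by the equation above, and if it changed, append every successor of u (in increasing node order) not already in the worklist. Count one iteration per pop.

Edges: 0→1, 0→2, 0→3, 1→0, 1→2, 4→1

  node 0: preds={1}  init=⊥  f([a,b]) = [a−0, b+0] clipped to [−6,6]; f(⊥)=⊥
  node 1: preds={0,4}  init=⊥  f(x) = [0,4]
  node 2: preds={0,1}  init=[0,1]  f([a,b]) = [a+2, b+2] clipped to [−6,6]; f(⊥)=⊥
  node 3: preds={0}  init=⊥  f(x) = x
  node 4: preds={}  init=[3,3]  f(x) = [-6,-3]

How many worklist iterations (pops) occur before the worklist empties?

Worklist (9 pops):
  #1 pop 0: in=⊥ → ⊥ (no change)
  #2 pop 1: in=[3,3] → [0,4] (was ⊥); enqueue [0]
  #3 pop 2: in=[0,4] → [0,6] (was [0,1]); enqueue []
  #4 pop 3: in=⊥ → ⊥ (no change)
  #5 pop 4: in=⊥ → [-6,3] (was [3,3]); enqueue [1]
  #6 pop 0: in=[0,4] → [0,4] (was ⊥); enqueue [2,3]
  #7 pop 1: in=[-6,4] → [0,4] (no change)
  #8 pop 2: in=[0,4] → [0,6] (no change)
  #9 pop 3: in=[0,4] → [0,4] (was ⊥); enqueue []

Fixpoint:
  val[0] = [0,4]
  val[1] = [0,4]
  val[2] = [0,6]
  val[3] = [0,4]
  val[4] = [-6,3]

9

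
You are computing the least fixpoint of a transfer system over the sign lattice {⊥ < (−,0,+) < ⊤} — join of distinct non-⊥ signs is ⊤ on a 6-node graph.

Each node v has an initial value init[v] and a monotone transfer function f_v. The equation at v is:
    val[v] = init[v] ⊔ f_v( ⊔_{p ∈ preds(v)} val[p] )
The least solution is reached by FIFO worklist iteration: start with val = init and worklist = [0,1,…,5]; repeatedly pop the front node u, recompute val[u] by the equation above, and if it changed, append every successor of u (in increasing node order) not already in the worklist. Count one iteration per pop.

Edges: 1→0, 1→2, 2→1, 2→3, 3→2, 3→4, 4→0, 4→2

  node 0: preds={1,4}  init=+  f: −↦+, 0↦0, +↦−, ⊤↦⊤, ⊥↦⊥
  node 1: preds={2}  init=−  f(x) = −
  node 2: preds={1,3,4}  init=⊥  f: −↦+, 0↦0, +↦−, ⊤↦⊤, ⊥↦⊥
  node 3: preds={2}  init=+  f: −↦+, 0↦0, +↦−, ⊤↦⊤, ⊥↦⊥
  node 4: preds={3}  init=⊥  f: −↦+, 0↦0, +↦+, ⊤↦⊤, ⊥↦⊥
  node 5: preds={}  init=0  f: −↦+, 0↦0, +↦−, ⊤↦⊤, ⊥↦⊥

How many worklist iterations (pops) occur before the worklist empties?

9

Worklist (9 pops):
  #1 pop 0: in=− → + (no change)
  #2 pop 1: in=⊥ → − (no change)
  #3 pop 2: in=⊤ → ⊤ (was ⊥); enqueue [1]
  #4 pop 3: in=⊤ → ⊤ (was +); enqueue [2]
  #5 pop 4: in=⊤ → ⊤ (was ⊥); enqueue [0]
  #6 pop 5: in=⊥ → 0 (no change)
  #7 pop 1: in=⊤ → − (no change)
  #8 pop 2: in=⊤ → ⊤ (no change)
  #9 pop 0: in=⊤ → ⊤ (was +); enqueue []

Fixpoint:
  val[0] = ⊤
  val[1] = −
  val[2] = ⊤
  val[3] = ⊤
  val[4] = ⊤
  val[5] = 0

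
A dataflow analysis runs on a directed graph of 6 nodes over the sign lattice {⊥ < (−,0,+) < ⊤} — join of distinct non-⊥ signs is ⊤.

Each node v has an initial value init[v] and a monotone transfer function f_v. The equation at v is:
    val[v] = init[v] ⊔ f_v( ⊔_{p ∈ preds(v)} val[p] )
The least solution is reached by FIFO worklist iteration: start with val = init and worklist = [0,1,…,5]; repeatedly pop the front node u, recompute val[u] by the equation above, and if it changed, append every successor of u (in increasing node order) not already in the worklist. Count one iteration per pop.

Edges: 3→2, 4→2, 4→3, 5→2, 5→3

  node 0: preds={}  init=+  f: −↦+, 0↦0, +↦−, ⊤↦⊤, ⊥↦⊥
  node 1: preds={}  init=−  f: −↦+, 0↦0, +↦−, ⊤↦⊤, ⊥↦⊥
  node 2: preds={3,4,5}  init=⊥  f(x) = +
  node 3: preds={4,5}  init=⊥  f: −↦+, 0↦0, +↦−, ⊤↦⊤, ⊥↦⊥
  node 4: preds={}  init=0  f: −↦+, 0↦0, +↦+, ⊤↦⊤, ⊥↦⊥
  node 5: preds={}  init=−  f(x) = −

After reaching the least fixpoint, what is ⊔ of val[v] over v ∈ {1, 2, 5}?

Trace (7 dequeues):
  [1] u=0 | in ⊥ | out + | ==
  [2] u=1 | in ⊥ | out − | ==
  [3] u=2 | in ⊤ | out + | prev ⊥ | push {}
  [4] u=3 | in ⊤ | out ⊤ | prev ⊥ | push {2}
  [5] u=4 | in ⊥ | out 0 | ==
  [6] u=5 | in ⊥ | out − | ==
  [7] u=2 | in ⊤ | out + | ==

Converged values:
  [0] +
  [1] −
  [2] +
  [3] ⊤
  [4] 0
  [5] −

⊤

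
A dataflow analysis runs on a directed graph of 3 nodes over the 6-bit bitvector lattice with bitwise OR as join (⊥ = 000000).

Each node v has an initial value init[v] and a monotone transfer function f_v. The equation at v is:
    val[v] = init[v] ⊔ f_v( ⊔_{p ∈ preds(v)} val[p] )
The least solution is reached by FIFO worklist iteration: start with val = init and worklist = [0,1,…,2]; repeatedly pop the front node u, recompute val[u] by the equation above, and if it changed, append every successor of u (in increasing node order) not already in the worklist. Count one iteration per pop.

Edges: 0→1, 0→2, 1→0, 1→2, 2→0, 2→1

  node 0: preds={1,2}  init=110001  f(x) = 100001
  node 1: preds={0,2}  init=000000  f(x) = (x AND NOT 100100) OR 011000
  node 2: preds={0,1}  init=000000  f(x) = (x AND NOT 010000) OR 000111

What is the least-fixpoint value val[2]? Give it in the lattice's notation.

101111

Worklist (7 pops):
  #1 pop 0: in=000000 → 110001 (no change)
  #2 pop 1: in=110001 → 011001 (was 000000); enqueue [0]
  #3 pop 2: in=111001 → 101111 (was 000000); enqueue [1]
  #4 pop 0: in=111111 → 110001 (no change)
  #5 pop 1: in=111111 → 011011 (was 011001); enqueue [0,2]
  #6 pop 0: in=111111 → 110001 (no change)
  #7 pop 2: in=111011 → 101111 (no change)

Fixpoint:
  val[0] = 110001
  val[1] = 011011
  val[2] = 101111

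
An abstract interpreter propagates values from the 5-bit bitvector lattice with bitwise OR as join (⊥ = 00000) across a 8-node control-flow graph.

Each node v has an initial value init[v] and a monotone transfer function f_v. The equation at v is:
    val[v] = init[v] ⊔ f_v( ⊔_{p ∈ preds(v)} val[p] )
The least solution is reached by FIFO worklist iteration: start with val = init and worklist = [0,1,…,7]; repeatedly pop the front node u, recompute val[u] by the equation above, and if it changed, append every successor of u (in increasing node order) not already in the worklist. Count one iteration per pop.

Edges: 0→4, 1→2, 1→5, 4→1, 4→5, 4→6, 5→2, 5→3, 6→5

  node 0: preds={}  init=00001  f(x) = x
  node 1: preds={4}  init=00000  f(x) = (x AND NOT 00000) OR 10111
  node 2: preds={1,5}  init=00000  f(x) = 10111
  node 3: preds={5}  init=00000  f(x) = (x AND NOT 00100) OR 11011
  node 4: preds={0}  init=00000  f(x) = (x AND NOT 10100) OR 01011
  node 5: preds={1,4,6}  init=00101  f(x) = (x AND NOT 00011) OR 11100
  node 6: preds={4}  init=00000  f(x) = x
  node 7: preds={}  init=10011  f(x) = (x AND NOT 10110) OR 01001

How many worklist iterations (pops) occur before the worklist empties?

12

Worklist (12 pops):
  #1 pop 0: in=00000 → 00001 (no change)
  #2 pop 1: in=00000 → 10111 (was 00000); enqueue []
  #3 pop 2: in=10111 → 10111 (was 00000); enqueue []
  #4 pop 3: in=00101 → 11011 (was 00000); enqueue []
  #5 pop 4: in=00001 → 01011 (was 00000); enqueue [1]
  #6 pop 5: in=11111 → 11101 (was 00101); enqueue [2,3]
  #7 pop 6: in=01011 → 01011 (was 00000); enqueue [5]
  #8 pop 7: in=00000 → 11011 (was 10011); enqueue []
  #9 pop 1: in=01011 → 11111 (was 10111); enqueue []
  #10 pop 2: in=11111 → 10111 (no change)
  #11 pop 3: in=11101 → 11011 (no change)
  #12 pop 5: in=11111 → 11101 (no change)

Fixpoint:
  val[0] = 00001
  val[1] = 11111
  val[2] = 10111
  val[3] = 11011
  val[4] = 01011
  val[5] = 11101
  val[6] = 01011
  val[7] = 11011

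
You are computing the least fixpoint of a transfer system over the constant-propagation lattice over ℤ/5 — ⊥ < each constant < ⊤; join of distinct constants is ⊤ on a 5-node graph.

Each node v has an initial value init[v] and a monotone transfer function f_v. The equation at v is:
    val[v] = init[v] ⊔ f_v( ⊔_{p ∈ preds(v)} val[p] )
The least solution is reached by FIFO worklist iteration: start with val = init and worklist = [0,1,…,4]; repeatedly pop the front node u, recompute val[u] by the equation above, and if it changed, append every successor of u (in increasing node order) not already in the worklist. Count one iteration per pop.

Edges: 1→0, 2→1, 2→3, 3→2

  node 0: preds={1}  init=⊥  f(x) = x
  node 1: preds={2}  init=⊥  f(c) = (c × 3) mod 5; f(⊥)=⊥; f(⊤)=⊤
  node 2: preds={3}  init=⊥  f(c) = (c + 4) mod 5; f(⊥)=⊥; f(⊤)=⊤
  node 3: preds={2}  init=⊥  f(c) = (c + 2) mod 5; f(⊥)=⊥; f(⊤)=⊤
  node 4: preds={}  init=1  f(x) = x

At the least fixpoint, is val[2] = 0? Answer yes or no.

no

Iteration log — 5 steps:
  step 1. node 0  ⊔preds=⊥  new=⊥  stable
  step 2. node 1  ⊔preds=⊥  new=⊥  stable
  step 3. node 2  ⊔preds=⊥  new=⊥  stable
  step 4. node 3  ⊔preds=⊥  new=⊥  stable
  step 5. node 4  ⊔preds=⊥  new=1  stable

Least fixpoint reached:
  node 0: ⊥
  node 1: ⊥
  node 2: ⊥
  node 3: ⊥
  node 4: 1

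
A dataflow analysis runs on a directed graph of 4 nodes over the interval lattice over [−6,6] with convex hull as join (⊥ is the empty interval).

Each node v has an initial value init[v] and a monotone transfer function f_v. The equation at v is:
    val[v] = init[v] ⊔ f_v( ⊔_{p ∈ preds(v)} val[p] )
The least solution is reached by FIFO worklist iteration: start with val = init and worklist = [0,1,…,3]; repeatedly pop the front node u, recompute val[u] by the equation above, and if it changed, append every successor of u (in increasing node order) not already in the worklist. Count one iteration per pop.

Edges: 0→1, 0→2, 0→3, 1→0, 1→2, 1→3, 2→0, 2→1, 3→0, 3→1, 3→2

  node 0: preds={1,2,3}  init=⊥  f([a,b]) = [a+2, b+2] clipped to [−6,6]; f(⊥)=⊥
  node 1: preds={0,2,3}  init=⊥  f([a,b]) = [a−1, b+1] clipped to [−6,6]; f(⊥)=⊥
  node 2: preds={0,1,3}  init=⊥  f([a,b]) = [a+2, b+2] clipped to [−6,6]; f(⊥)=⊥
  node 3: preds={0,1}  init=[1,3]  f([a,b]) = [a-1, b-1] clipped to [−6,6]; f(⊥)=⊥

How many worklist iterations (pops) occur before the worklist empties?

20

Worklist (20 pops):
  #1 pop 0: in=[1,3] → [3,5] (was ⊥); enqueue []
  #2 pop 1: in=[1,5] → [0,6] (was ⊥); enqueue [0]
  #3 pop 2: in=[0,6] → [2,6] (was ⊥); enqueue [1]
  #4 pop 3: in=[0,6] → [-1,5] (was [1,3]); enqueue [2]
  #5 pop 0: in=[-1,6] → [1,6] (was [3,5]); enqueue [3]
  #6 pop 1: in=[-1,6] → [-2,6] (was [0,6]); enqueue [0]
  #7 pop 2: in=[-2,6] → [0,6] (was [2,6]); enqueue [1]
  #8 pop 3: in=[-2,6] → [-3,5] (was [-1,5]); enqueue [2]
  #9 pop 0: in=[-3,6] → [-1,6] (was [1,6]); enqueue [3]
  #10 pop 1: in=[-3,6] → [-4,6] (was [-2,6]); enqueue [0]
  #11 pop 2: in=[-4,6] → [-2,6] (was [0,6]); enqueue [1]
  #12 pop 3: in=[-4,6] → [-5,5] (was [-3,5]); enqueue [2]
  #13 pop 0: in=[-5,6] → [-3,6] (was [-1,6]); enqueue [3]
  #14 pop 1: in=[-5,6] → [-6,6] (was [-4,6]); enqueue [0]
  #15 pop 2: in=[-6,6] → [-4,6] (was [-2,6]); enqueue [1]
  #16 pop 3: in=[-6,6] → [-6,5] (was [-5,5]); enqueue [2]
  #17 pop 0: in=[-6,6] → [-4,6] (was [-3,6]); enqueue [3]
  #18 pop 1: in=[-6,6] → [-6,6] (no change)
  #19 pop 2: in=[-6,6] → [-4,6] (no change)
  #20 pop 3: in=[-6,6] → [-6,5] (no change)

Fixpoint:
  val[0] = [-4,6]
  val[1] = [-6,6]
  val[2] = [-4,6]
  val[3] = [-6,5]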